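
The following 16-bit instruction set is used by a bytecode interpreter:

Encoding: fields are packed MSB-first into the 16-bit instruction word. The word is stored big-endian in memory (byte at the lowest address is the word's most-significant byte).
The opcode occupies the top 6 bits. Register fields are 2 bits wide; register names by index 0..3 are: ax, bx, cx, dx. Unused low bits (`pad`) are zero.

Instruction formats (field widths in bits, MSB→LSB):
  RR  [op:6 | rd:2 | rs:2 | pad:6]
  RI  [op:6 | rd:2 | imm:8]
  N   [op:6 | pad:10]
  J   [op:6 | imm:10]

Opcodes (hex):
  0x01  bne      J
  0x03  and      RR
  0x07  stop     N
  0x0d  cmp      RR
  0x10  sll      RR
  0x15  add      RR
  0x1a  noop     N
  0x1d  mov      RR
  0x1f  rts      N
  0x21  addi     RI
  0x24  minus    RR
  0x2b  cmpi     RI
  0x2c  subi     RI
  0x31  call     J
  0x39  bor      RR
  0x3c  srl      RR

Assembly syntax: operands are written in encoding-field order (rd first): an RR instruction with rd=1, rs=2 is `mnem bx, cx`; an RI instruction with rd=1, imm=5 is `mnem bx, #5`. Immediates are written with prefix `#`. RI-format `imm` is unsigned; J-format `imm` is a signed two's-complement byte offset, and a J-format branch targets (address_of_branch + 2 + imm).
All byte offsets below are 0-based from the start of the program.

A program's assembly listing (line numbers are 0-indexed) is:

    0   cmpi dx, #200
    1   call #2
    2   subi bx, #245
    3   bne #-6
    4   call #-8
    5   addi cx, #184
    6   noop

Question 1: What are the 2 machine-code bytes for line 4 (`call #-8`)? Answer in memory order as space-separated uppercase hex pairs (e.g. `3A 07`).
line 4 (call): pack op=0x31:6|imm=-8:10 = 0xc7f8; big→ c7 f8

C7 F8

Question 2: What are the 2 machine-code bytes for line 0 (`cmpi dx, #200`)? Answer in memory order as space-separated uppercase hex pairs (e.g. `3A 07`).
AF C8

0. cmpi fields op=0x2b:6|rd=3:2|imm=200:8 → word afc8h → af c8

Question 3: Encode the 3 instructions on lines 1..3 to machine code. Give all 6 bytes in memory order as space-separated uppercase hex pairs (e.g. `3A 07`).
C4 02 B1 F5 07 FA

1. call fields op=0x31:6|imm=2:10 → word c402h → c4 02
2. subi fields op=0x2c:6|rd=1:2|imm=245:8 → word b1f5h → b1 f5
3. bne fields op=0x1:6|imm=-6:10 → word 07fah → 07 fa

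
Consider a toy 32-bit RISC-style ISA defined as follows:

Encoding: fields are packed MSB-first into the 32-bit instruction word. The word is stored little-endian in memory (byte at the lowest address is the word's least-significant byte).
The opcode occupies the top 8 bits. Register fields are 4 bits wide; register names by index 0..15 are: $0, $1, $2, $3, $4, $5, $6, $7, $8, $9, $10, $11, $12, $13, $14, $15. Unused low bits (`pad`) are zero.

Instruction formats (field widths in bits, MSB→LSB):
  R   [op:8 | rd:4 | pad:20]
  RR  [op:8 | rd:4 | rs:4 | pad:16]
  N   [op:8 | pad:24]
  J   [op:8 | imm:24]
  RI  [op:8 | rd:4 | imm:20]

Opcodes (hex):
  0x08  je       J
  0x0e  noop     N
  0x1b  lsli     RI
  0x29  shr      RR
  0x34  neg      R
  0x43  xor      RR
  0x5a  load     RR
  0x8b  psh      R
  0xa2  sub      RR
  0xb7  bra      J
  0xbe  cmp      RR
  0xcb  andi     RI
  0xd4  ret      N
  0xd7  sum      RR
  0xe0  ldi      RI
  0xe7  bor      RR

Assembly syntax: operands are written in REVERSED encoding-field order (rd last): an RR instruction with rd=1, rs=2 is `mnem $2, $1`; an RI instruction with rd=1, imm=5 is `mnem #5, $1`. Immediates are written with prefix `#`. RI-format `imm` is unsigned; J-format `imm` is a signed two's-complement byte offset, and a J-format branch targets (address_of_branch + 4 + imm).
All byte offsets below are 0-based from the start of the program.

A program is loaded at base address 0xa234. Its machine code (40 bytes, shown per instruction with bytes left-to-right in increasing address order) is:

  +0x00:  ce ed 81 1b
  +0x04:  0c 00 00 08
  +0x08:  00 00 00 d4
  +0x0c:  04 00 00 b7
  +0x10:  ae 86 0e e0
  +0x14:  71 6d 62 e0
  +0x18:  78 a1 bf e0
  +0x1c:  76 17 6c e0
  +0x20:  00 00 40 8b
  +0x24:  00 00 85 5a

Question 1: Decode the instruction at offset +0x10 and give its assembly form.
@+10  little-endian(ae 86 0e e0) = 0xe00e86ae
  op=0xe00e86ae>>24=0xe0 ⇒ ldi (RI)
  rd: (w>>20)&0xf=0x0 → $0
  imm: (w>>0)&0xfffff=0xe86ae → #951982

ldi #951982, $0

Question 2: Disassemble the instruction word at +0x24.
load $5, $8

[24] 00 00 85 5a → 0x5a850000
  opcode bits[31:24]=0x5a: load/RR
  [23:20] rd=8 = $8
  [19:16] rs=5 = $5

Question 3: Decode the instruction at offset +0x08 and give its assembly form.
ret

off 0x08: read 00 00 00 d4 as little → 0xd4000000
  opcode bits[31:24]=0xd4: ret/N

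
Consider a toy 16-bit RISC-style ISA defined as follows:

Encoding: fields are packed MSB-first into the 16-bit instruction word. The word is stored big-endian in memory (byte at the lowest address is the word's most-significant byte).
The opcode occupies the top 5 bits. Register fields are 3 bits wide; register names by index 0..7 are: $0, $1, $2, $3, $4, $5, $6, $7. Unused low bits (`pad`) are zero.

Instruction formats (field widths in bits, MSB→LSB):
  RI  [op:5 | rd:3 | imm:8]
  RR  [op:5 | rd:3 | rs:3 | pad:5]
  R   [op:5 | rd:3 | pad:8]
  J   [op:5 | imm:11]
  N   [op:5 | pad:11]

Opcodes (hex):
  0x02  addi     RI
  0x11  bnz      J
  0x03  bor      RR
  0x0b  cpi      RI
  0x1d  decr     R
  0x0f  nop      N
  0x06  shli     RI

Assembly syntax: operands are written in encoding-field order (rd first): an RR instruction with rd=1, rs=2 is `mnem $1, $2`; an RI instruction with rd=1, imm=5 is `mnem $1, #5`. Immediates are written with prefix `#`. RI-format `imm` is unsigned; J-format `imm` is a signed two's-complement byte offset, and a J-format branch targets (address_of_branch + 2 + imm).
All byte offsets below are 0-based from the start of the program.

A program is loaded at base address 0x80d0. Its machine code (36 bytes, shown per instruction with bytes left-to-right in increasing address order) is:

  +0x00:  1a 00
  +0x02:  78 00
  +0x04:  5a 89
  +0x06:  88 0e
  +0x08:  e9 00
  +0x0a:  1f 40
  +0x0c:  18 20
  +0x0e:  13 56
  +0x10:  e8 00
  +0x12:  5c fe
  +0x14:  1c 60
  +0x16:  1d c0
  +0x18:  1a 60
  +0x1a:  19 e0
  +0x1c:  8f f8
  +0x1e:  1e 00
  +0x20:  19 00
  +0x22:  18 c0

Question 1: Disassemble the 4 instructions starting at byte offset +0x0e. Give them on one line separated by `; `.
off 0x0e: read 13 56 as big → 0x1356
  op=0x1356>>11=0x2 ⇒ addi (RI)
  rd: (w>>8)&0x7=0x3 → $3
  imm: (w>>0)&0xff=0x56 → #86
off 0x10: read e8 00 as big → 0xe800
  op=0xe800>>11=0x1d ⇒ decr (R)
  rd: (w>>8)&0x7=0x0 → $0
off 0x12: read 5c fe as big → 0x5cfe
  op=0x5cfe>>11=0xb ⇒ cpi (RI)
  rd: (w>>8)&0x7=0x4 → $4
  imm: (w>>0)&0xff=0xfe → #254
off 0x14: read 1c 60 as big → 0x1c60
  op=0x1c60>>11=0x3 ⇒ bor (RR)
  rd: (w>>8)&0x7=0x4 → $4
  rs: (w>>5)&0x7=0x3 → $3

addi $3, #86; decr $0; cpi $4, #254; bor $4, $3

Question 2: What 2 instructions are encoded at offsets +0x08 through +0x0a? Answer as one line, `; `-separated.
decr $1; bor $7, $2

@+08  big-endian(e9 00) = 0xe900
  opcode bits[15:11]=0x1d: decr/R
  [10:8] rd=1 = $1
@+0a  big-endian(1f 40) = 0x1f40
  opcode bits[15:11]=0x3: bor/RR
  [10:8] rd=7 = $7
  [7:5] rs=2 = $2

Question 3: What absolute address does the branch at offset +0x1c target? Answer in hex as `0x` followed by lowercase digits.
0x80e6

@+1c  big-endian(8f f8) = 0x8ff8
  op=0x8ff8>>11=0x11 ⇒ bnz (J)
  imm@[10:0]=0x7f8 (s11→-8) ⇒ #-8
  target = base 0x80d0 + off 0x1c + 2 + imm -8 = 0x80e6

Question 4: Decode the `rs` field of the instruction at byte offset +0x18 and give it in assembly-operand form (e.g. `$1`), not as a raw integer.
[18] 1a 60 → 0x1a60
  opcode bits[15:11]=0x3: bor/RR
  rd@[10:8]=0x2 ⇒ $2
  rs@[7:5]=0x3 ⇒ $3

$3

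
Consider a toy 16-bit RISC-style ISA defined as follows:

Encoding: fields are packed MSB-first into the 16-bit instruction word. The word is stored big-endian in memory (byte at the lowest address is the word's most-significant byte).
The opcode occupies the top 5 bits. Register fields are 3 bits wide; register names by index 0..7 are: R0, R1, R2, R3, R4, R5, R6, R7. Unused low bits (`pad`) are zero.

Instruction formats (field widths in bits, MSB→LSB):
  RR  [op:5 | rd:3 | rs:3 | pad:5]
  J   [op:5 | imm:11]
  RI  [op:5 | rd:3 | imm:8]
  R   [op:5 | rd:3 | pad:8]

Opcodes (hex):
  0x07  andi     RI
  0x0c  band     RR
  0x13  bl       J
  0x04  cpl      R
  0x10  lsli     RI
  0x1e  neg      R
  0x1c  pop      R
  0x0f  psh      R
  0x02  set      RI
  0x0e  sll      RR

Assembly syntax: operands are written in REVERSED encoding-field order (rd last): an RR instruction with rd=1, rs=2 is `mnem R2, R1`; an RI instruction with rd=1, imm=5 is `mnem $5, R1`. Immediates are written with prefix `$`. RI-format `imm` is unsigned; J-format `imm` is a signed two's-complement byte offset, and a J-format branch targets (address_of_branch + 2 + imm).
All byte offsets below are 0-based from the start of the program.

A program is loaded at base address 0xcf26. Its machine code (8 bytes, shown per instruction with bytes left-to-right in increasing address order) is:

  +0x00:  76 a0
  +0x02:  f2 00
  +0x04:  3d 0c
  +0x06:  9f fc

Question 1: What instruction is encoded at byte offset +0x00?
@+00  big-endian(76 a0) = 0x76a0
  top 5b → 0xe → sll [RR]
  rd: (w>>8)&0x7=0x6 → R6
  rs: (w>>5)&0x7=0x5 → R5

sll R5, R6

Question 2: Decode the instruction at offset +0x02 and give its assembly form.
neg R2

+0x02: f2 00 ⇒ word 0xf200 (big)
  opcode bits[15:11]=0x1e: neg/R
  rd: (w>>8)&0x7=0x2 → R2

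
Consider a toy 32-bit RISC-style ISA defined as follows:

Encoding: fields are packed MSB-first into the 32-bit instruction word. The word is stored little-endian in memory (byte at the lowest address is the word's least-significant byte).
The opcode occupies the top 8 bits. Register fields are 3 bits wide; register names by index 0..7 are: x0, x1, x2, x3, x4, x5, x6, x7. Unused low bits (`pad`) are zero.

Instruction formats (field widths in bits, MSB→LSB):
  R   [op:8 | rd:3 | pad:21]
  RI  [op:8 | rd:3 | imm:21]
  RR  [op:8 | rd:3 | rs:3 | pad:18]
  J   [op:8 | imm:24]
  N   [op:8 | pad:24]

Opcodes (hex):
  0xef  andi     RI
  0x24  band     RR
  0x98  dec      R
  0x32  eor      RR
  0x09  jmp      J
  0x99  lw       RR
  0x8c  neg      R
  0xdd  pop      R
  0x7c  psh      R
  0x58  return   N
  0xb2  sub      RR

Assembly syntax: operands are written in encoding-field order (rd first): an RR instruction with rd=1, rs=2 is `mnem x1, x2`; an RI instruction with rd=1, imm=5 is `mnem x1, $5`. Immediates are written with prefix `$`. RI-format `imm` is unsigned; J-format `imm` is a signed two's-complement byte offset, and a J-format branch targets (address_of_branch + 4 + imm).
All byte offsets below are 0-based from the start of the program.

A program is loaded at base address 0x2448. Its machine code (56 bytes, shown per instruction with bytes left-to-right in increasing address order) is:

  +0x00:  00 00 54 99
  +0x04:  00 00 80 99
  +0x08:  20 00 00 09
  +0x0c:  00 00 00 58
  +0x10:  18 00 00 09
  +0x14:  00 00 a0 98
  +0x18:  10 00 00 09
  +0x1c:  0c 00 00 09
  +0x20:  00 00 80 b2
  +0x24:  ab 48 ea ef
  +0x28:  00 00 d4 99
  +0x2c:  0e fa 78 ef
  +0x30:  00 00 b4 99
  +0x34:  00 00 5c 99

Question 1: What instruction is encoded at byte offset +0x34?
+0x34: 00 00 5c 99 ⇒ word 0x995c0000 (little)
  opcode bits[31:24]=0x99: lw/RR
  [23:21] rd=2 = x2
  [20:18] rs=7 = x7

lw x2, x7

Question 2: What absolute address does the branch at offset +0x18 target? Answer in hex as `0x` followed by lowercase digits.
off 0x18: read 10 00 00 09 as little → 0x09000010
  top 8b → 0x9 → jmp [J]
  [23:0] imm=16 = $16
  target = base 0x2448 + off 0x18 + 4 + imm 16 = 0x2474

0x2474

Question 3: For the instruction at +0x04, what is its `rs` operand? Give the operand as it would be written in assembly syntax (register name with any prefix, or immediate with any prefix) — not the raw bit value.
[04] 00 00 80 99 → 0x99800000
  opcode bits[31:24]=0x99: lw/RR
  [23:21] rd=4 = x4
  [20:18] rs=0 = x0

x0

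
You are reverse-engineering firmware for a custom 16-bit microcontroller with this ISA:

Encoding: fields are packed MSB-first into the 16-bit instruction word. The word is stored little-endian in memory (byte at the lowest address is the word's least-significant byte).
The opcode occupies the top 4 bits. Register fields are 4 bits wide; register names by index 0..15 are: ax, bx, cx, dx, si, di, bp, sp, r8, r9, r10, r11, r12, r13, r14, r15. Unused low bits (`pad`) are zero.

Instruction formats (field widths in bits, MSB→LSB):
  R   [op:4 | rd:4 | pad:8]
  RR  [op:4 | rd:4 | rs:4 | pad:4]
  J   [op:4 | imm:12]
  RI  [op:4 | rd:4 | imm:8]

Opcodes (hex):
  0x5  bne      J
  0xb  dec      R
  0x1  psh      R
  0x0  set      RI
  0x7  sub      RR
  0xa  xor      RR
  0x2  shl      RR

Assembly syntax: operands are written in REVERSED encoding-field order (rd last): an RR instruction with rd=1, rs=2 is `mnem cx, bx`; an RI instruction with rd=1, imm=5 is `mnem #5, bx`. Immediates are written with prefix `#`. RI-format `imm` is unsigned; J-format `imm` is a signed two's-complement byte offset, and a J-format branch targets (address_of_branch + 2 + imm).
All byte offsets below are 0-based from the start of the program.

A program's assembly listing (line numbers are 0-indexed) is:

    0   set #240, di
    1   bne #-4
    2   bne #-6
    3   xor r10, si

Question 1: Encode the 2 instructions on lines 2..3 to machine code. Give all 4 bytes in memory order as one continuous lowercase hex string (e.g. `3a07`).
L2: bne op=0x5:4|imm=-6:12 ⇒ 0x5ffa ⇒ little fa 5f
L3: xor op=0xa:4|rd=4:4|rs=10:4|pad=0:4 ⇒ 0xa4a0 ⇒ little a0 a4

fa5fa0a4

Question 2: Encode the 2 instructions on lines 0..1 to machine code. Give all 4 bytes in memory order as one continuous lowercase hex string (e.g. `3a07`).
f005fc5f

line 0 (set): pack op=0x0:4|rd=5:4|imm=240:8 = 0x05f0; little→ f0 05
line 1 (bne): pack op=0x5:4|imm=-4:12 = 0x5ffc; little→ fc 5f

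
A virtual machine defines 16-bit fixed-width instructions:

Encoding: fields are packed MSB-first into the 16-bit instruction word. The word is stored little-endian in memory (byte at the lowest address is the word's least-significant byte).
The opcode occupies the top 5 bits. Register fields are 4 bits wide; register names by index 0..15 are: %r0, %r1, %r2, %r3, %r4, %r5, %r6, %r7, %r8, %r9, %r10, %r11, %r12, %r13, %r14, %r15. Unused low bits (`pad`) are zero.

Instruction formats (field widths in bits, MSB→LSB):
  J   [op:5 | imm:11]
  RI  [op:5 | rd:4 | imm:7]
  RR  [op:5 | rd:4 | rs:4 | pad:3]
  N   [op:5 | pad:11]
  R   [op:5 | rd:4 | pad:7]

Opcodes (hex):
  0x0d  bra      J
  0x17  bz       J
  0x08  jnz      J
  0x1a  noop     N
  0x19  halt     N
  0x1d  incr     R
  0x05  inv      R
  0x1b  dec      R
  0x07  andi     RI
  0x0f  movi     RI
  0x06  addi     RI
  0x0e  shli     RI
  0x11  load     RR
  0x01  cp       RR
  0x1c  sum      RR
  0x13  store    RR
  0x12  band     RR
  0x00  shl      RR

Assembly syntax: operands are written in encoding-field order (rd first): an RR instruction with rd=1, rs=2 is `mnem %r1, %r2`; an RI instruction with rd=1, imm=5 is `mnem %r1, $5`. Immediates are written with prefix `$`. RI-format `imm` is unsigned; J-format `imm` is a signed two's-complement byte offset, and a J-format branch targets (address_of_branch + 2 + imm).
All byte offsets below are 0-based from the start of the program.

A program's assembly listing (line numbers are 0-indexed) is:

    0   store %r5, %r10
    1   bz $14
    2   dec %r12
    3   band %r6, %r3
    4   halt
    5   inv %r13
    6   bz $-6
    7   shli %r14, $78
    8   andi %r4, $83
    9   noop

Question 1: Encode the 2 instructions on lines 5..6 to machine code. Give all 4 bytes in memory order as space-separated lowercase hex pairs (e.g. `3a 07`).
5. inv fields op=0x5:5|rd=13:4|pad=0:7 → word 2e80h → 80 2e
6. bz fields op=0x17:5|imm=-6:11 → word bffah → fa bf

80 2e fa bf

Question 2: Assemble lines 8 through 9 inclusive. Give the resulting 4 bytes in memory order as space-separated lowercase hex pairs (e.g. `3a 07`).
L8: andi op=0x7:5|rd=4:4|imm=83:7 ⇒ 0x3a53 ⇒ little 53 3a
L9: noop op=0x1a:5|pad=0:11 ⇒ 0xd000 ⇒ little 00 d0

53 3a 00 d0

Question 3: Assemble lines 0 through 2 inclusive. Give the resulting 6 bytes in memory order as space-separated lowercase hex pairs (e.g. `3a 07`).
d0 9a 0e b8 00 de

L0: store op=0x13:5|rd=5:4|rs=10:4|pad=0:3 ⇒ 0x9ad0 ⇒ little d0 9a
L1: bz op=0x17:5|imm=14:11 ⇒ 0xb80e ⇒ little 0e b8
L2: dec op=0x1b:5|rd=12:4|pad=0:7 ⇒ 0xde00 ⇒ little 00 de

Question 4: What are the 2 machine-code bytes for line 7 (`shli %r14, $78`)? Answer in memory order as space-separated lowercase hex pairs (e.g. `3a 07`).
4e 77

7. shli fields op=0xe:5|rd=14:4|imm=78:7 → word 774eh → 4e 77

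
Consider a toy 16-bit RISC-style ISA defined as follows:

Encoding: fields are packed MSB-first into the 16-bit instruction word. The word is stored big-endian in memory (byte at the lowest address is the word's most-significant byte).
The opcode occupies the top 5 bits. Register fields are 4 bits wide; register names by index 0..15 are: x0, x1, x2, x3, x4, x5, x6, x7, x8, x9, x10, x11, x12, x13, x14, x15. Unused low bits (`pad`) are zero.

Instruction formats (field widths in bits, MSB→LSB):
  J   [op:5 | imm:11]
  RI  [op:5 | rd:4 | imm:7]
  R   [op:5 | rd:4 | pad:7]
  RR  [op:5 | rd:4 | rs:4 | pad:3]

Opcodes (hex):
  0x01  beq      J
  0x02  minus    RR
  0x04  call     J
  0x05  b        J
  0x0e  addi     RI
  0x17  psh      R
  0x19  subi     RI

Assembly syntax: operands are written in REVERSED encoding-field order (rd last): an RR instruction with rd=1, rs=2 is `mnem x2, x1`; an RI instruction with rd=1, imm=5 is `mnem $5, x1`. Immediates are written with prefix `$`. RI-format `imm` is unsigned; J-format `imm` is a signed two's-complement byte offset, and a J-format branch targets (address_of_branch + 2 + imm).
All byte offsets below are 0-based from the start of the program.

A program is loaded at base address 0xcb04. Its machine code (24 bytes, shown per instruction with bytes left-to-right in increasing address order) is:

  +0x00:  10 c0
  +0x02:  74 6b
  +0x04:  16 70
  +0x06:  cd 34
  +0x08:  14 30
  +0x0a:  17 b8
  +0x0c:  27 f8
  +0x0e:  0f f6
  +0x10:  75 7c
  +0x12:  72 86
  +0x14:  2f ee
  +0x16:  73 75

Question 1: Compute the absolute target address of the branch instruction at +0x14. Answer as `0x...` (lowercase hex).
0xcb08

[14] 2f ee → 0x2fee
  op=0x2fee>>11=0x5 ⇒ b (J)
  imm: (w>>0)&0x7ff=0x7ee (s11→-18) → $-18
  target = base 0xcb04 + off 0x14 + 2 + imm -18 = 0xcb08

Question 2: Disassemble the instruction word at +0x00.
minus x8, x1

[00] 10 c0 → 0x10c0
  op=0x10c0>>11=0x2 ⇒ minus (RR)
  rd: (w>>7)&0xf=0x1 → x1
  rs: (w>>3)&0xf=0x8 → x8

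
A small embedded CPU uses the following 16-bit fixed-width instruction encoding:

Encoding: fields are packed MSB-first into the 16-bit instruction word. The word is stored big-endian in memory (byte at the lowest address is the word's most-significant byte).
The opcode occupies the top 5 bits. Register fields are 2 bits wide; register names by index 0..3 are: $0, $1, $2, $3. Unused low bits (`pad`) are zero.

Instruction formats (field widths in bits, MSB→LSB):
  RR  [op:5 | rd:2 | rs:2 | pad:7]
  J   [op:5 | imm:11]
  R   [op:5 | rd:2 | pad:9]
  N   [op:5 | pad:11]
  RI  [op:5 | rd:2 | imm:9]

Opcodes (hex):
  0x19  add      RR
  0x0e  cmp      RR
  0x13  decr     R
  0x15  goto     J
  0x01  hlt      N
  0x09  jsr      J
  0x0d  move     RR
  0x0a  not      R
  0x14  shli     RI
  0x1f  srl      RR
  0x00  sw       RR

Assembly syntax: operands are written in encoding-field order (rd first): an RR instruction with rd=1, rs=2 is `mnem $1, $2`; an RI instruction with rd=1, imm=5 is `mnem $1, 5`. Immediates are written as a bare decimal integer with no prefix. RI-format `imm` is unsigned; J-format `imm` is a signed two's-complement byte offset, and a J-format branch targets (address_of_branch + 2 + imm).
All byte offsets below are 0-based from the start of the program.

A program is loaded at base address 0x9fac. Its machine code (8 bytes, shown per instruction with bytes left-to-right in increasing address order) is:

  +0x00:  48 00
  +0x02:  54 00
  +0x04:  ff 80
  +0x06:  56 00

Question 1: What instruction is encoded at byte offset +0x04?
+0x04: ff 80 ⇒ word 0xff80 (big)
  top 5b → 0x1f → srl [RR]
  rd@[10:9]=0x3 ⇒ $3
  rs@[8:7]=0x3 ⇒ $3

srl $3, $3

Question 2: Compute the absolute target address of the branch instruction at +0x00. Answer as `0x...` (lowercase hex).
0x9fae

+0x00: 48 00 ⇒ word 0x4800 (big)
  op=0x4800>>11=0x9 ⇒ jsr (J)
  imm: (w>>0)&0x7ff=0x0 → 0
  target = base 0x9fac + off 0x00 + 2 + imm 0 = 0x9fae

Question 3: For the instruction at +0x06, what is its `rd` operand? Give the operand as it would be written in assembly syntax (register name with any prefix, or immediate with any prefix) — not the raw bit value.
off 0x06: read 56 00 as big → 0x5600
  opcode bits[15:11]=0xa: not/R
  rd@[10:9]=0x3 ⇒ $3

$3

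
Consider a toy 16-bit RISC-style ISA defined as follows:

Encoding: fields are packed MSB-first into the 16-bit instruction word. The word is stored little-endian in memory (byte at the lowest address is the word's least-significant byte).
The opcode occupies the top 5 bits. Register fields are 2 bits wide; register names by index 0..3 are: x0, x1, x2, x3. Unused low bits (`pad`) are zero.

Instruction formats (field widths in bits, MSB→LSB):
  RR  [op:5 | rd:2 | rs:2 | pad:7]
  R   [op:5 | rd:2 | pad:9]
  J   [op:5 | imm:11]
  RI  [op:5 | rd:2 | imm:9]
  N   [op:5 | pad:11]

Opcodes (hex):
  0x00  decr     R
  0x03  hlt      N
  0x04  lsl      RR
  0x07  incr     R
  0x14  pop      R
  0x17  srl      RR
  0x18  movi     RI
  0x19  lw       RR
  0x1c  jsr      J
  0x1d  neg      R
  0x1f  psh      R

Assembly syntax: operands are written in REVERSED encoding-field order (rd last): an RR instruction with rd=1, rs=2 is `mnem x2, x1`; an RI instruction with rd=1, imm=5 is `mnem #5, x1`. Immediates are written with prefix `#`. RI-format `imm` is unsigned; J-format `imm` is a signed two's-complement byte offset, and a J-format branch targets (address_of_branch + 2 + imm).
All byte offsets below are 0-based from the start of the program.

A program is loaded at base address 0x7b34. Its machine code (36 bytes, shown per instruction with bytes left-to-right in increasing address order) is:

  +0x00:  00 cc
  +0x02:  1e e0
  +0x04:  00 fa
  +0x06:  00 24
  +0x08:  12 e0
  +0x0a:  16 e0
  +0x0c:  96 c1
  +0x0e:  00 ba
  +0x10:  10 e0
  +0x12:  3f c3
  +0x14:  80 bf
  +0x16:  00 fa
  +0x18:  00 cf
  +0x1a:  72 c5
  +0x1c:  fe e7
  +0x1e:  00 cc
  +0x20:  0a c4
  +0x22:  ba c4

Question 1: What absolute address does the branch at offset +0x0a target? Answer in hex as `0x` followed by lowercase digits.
+0x0a: 16 e0 ⇒ word 0xe016 (little)
  opcode bits[15:11]=0x1c: jsr/J
  imm: (w>>0)&0x7ff=0x16 → #22
  target = base 0x7b34 + off 0x0a + 2 + imm 22 = 0x7b56

0x7b56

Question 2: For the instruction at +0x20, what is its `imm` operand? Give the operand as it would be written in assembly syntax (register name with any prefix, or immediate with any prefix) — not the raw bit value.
+0x20: 0a c4 ⇒ word 0xc40a (little)
  top 5b → 0x18 → movi [RI]
  rd: (w>>9)&0x3=0x2 → x2
  imm: (w>>0)&0x1ff=0xa → #10

#10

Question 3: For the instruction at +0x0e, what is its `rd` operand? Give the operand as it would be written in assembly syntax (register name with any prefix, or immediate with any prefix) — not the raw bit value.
x1

[0e] 00 ba → 0xba00
  top 5b → 0x17 → srl [RR]
  rd@[10:9]=0x1 ⇒ x1
  rs@[8:7]=0x0 ⇒ x0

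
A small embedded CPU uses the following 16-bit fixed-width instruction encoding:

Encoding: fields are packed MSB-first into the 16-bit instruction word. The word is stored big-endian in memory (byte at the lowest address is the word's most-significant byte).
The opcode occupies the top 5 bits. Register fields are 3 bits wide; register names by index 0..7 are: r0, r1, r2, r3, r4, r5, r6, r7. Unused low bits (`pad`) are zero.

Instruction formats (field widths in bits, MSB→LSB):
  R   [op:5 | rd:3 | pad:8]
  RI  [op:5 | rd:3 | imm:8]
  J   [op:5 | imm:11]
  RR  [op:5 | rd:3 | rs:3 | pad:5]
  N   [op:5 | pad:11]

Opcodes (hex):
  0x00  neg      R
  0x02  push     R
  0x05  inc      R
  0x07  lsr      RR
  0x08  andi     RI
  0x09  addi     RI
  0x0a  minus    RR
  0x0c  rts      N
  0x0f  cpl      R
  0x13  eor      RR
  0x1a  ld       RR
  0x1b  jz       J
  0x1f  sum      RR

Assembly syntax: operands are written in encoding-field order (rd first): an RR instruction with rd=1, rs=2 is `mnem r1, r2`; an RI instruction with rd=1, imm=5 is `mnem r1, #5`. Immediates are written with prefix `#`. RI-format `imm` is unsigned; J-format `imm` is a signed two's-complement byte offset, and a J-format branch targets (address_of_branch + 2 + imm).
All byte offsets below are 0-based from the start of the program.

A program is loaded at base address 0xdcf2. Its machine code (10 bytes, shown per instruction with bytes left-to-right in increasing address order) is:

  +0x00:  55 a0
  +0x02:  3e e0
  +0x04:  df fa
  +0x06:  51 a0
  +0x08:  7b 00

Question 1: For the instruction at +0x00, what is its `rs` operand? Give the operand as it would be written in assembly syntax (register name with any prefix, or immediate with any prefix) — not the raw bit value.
+0x00: 55 a0 ⇒ word 0x55a0 (big)
  top 5b → 0xa → minus [RR]
  [10:8] rd=5 = r5
  [7:5] rs=5 = r5

r5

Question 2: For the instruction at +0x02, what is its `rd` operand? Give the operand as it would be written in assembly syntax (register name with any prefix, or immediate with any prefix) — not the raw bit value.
r6

off 0x02: read 3e e0 as big → 0x3ee0
  op=0x3ee0>>11=0x7 ⇒ lsr (RR)
  rd: (w>>8)&0x7=0x6 → r6
  rs: (w>>5)&0x7=0x7 → r7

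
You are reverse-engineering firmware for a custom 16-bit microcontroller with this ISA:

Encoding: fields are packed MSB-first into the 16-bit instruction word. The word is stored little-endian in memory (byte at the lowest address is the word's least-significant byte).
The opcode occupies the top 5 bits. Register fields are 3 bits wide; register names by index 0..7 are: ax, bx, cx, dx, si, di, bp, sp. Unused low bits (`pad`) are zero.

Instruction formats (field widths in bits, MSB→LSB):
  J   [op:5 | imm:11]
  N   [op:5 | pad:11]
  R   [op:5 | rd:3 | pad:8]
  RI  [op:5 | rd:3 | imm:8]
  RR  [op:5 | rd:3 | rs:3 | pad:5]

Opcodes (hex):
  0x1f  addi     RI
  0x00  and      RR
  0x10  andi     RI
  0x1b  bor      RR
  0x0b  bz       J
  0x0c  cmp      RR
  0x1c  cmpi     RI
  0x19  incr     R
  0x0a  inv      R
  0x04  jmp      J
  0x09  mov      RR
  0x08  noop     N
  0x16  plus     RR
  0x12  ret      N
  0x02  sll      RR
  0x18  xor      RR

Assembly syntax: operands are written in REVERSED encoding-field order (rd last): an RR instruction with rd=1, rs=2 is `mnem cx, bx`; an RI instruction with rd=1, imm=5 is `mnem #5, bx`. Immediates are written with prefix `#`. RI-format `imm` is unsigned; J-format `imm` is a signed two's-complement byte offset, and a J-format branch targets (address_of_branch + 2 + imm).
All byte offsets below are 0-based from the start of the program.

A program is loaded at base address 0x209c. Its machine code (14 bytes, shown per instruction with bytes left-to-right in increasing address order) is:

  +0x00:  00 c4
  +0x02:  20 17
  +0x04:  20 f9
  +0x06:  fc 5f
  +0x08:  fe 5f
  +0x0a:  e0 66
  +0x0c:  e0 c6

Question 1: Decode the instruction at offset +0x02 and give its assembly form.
sll bx, sp

[02] 20 17 → 0x1720
  op=0x1720>>11=0x2 ⇒ sll (RR)
  rd: (w>>8)&0x7=0x7 → sp
  rs: (w>>5)&0x7=0x1 → bx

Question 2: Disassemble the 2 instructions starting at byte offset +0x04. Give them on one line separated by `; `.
+0x04: 20 f9 ⇒ word 0xf920 (little)
  top 5b → 0x1f → addi [RI]
  rd: (w>>8)&0x7=0x1 → bx
  imm: (w>>0)&0xff=0x20 → #32
+0x06: fc 5f ⇒ word 0x5ffc (little)
  top 5b → 0xb → bz [J]
  imm: (w>>0)&0x7ff=0x7fc (s11→-4) → #-4

addi #32, bx; bz #-4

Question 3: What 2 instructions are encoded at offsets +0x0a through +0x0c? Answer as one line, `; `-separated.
[0a] e0 66 → 0x66e0
  opcode bits[15:11]=0xc: cmp/RR
  [10:8] rd=6 = bp
  [7:5] rs=7 = sp
[0c] e0 c6 → 0xc6e0
  opcode bits[15:11]=0x18: xor/RR
  [10:8] rd=6 = bp
  [7:5] rs=7 = sp

cmp sp, bp; xor sp, bp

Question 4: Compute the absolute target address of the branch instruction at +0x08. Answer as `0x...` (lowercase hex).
@+08  little-endian(fe 5f) = 0x5ffe
  op=0x5ffe>>11=0xb ⇒ bz (J)
  imm: (w>>0)&0x7ff=0x7fe (s11→-2) → #-2
  target = base 0x209c + off 0x08 + 2 + imm -2 = 0x20a4

0x20a4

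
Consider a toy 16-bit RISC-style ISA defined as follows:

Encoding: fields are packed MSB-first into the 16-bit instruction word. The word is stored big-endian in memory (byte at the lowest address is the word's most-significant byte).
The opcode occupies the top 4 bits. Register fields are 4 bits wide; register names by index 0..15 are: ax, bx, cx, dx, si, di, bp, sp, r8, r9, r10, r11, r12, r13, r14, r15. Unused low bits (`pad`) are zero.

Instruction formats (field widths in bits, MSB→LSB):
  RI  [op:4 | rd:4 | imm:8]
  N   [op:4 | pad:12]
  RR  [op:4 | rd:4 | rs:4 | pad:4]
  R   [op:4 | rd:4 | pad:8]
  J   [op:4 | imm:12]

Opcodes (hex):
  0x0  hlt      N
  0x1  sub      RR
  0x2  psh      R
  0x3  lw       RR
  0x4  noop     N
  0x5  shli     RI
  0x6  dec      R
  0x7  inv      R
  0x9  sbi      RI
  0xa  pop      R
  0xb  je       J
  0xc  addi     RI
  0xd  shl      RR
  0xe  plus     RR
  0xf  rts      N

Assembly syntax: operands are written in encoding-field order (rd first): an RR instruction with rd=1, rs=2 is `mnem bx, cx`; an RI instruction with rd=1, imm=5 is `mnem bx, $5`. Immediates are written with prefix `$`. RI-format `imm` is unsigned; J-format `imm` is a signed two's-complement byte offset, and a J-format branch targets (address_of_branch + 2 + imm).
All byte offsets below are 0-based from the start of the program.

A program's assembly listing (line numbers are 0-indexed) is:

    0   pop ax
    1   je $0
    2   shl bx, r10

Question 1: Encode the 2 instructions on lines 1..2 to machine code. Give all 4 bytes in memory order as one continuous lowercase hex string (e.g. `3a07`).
b000d1a0

line 1 (je): pack op=0xb:4|imm=0:12 = 0xb000; big→ b0 00
line 2 (shl): pack op=0xd:4|rd=1:4|rs=10:4|pad=0:4 = 0xd1a0; big→ d1 a0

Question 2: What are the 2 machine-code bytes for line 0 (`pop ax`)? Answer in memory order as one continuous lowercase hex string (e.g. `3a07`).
L0: pop op=0xa:4|rd=0:4|pad=0:8 ⇒ 0xa000 ⇒ big a0 00

a000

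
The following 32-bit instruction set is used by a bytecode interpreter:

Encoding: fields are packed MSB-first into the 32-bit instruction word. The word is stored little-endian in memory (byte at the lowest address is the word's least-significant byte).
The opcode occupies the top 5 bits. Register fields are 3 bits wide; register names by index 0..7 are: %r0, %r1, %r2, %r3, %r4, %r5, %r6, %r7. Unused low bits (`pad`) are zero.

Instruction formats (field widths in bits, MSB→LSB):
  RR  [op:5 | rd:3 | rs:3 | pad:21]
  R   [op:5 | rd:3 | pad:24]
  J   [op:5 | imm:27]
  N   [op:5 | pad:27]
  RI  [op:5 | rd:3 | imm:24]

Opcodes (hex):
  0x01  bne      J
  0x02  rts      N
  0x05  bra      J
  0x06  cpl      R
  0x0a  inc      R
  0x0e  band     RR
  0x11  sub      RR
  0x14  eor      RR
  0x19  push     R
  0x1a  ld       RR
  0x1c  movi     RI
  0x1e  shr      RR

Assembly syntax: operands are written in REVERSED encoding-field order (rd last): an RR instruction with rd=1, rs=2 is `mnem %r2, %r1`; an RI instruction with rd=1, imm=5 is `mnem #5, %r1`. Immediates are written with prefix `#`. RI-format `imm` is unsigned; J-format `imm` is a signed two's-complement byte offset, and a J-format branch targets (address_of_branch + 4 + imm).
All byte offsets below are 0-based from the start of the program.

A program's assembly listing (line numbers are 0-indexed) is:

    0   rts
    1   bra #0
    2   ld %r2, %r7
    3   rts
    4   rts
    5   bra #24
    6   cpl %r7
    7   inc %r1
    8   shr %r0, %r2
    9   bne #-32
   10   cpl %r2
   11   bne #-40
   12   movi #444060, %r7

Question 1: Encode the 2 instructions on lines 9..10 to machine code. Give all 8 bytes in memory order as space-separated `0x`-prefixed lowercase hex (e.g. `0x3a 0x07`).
0xe0 0xff 0xff 0x0f 0x00 0x00 0x00 0x32

line 9 (bne): pack op=0x1:5|imm=-32:27 = 0x0fffffe0; little→ e0 ff ff 0f
line 10 (cpl): pack op=0x6:5|rd=2:3|pad=0:24 = 0x32000000; little→ 00 00 00 32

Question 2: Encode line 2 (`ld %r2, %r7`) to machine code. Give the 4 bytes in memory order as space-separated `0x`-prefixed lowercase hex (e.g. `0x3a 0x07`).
0x00 0x00 0x40 0xd7

2. ld fields op=0x1a:5|rd=7:3|rs=2:3|pad=0:21 → word d7400000h → 00 00 40 d7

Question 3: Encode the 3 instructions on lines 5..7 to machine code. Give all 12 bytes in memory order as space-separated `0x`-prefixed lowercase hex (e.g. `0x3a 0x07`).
5. bra fields op=0x5:5|imm=24:27 → word 28000018h → 18 00 00 28
6. cpl fields op=0x6:5|rd=7:3|pad=0:24 → word 37000000h → 00 00 00 37
7. inc fields op=0xa:5|rd=1:3|pad=0:24 → word 51000000h → 00 00 00 51

0x18 0x00 0x00 0x28 0x00 0x00 0x00 0x37 0x00 0x00 0x00 0x51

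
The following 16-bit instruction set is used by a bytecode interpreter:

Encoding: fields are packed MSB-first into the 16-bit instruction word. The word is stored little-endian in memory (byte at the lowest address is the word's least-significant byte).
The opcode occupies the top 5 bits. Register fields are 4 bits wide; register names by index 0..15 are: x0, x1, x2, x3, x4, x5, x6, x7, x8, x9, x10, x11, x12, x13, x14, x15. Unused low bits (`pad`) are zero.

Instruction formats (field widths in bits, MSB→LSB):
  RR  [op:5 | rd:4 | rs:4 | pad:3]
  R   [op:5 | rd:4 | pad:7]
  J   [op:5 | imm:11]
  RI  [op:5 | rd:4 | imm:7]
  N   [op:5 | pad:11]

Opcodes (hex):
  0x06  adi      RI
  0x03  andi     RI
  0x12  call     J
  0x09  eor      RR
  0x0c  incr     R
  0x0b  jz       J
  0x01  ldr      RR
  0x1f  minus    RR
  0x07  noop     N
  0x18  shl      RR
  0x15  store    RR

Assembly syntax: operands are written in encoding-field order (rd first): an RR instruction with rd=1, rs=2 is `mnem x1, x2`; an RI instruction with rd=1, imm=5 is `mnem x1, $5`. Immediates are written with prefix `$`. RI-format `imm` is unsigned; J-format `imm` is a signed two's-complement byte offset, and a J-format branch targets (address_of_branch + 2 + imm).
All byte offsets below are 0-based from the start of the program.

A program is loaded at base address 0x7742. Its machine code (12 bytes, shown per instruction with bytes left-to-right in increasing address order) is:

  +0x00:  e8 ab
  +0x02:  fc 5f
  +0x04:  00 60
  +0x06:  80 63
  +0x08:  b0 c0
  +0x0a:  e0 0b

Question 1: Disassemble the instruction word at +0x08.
@+08  little-endian(b0 c0) = 0xc0b0
  op=0xc0b0>>11=0x18 ⇒ shl (RR)
  rd@[10:7]=0x1 ⇒ x1
  rs@[6:3]=0x6 ⇒ x6

shl x1, x6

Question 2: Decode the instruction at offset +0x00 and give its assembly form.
@+00  little-endian(e8 ab) = 0xabe8
  op=0xabe8>>11=0x15 ⇒ store (RR)
  rd@[10:7]=0x7 ⇒ x7
  rs@[6:3]=0xd ⇒ x13

store x7, x13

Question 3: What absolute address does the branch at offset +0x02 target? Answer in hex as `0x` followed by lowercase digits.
0x7742

off 0x02: read fc 5f as little → 0x5ffc
  opcode bits[15:11]=0xb: jz/J
  imm@[10:0]=0x7fc (s11→-4) ⇒ $-4
  target = base 0x7742 + off 0x02 + 2 + imm -4 = 0x7742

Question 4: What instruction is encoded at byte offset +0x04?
+0x04: 00 60 ⇒ word 0x6000 (little)
  op=0x6000>>11=0xc ⇒ incr (R)
  rd@[10:7]=0x0 ⇒ x0

incr x0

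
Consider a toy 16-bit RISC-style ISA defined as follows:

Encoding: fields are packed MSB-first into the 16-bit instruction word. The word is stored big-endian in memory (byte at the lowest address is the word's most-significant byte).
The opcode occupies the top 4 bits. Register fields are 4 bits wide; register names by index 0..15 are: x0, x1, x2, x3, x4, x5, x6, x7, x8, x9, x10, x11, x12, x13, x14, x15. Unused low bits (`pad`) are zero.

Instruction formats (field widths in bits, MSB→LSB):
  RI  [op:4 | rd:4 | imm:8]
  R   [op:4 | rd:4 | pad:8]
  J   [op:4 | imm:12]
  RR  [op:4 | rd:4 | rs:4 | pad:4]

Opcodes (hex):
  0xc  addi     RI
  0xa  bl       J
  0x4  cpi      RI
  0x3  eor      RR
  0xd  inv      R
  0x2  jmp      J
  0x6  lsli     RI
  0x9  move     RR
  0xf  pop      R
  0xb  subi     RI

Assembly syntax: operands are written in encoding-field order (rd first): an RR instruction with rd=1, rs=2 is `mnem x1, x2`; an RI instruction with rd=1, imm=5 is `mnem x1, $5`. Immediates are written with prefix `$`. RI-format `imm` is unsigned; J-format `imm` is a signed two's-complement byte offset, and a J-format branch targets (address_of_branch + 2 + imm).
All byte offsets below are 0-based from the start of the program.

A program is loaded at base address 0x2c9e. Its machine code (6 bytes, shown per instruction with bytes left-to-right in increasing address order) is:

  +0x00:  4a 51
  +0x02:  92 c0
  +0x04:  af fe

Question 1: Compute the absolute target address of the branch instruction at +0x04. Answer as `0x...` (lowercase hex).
@+04  big-endian(af fe) = 0xaffe
  opcode bits[15:12]=0xa: bl/J
  imm@[11:0]=0xffe (s12→-2) ⇒ $-2
  target = base 0x2c9e + off 0x04 + 2 + imm -2 = 0x2ca2

0x2ca2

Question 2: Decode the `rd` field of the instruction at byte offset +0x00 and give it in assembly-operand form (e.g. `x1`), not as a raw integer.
x10

@+00  big-endian(4a 51) = 0x4a51
  op=0x4a51>>12=0x4 ⇒ cpi (RI)
  rd: (w>>8)&0xf=0xa → x10
  imm: (w>>0)&0xff=0x51 → $81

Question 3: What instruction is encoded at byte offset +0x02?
+0x02: 92 c0 ⇒ word 0x92c0 (big)
  opcode bits[15:12]=0x9: move/RR
  rd: (w>>8)&0xf=0x2 → x2
  rs: (w>>4)&0xf=0xc → x12

move x2, x12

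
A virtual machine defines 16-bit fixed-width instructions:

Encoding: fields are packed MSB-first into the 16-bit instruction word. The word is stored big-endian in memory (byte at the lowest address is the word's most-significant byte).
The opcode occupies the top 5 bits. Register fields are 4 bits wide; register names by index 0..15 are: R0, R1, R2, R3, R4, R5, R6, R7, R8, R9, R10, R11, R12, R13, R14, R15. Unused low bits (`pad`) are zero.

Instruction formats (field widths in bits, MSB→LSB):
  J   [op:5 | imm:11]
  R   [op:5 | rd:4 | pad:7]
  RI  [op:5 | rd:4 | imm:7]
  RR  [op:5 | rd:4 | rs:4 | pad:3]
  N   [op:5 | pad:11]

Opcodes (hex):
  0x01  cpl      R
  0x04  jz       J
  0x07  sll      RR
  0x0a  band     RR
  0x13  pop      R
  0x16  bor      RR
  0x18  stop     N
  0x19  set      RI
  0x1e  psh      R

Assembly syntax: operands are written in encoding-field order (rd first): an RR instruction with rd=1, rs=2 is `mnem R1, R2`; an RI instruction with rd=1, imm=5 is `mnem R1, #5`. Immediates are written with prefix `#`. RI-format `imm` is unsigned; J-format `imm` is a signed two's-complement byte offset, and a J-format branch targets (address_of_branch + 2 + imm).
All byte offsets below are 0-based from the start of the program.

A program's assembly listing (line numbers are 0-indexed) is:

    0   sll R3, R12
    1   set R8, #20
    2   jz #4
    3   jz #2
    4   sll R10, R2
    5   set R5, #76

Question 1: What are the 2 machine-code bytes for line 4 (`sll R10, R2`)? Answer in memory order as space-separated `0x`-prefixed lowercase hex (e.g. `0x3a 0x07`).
line 4 (sll): pack op=0x7:5|rd=10:4|rs=2:4|pad=0:3 = 0x3d10; big→ 3d 10

0x3d 0x10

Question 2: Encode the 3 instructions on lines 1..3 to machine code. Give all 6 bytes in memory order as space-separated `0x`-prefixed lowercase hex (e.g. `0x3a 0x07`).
L1: set op=0x19:5|rd=8:4|imm=20:7 ⇒ 0xcc14 ⇒ big cc 14
L2: jz op=0x4:5|imm=4:11 ⇒ 0x2004 ⇒ big 20 04
L3: jz op=0x4:5|imm=2:11 ⇒ 0x2002 ⇒ big 20 02

0xcc 0x14 0x20 0x04 0x20 0x02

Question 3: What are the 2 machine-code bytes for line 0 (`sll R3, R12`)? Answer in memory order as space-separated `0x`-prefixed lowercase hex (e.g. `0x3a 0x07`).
0x39 0xe0

L0: sll op=0x7:5|rd=3:4|rs=12:4|pad=0:3 ⇒ 0x39e0 ⇒ big 39 e0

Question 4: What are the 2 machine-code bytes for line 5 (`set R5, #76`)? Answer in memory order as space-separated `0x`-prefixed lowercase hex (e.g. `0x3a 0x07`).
line 5 (set): pack op=0x19:5|rd=5:4|imm=76:7 = 0xcacc; big→ ca cc

0xca 0xcc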